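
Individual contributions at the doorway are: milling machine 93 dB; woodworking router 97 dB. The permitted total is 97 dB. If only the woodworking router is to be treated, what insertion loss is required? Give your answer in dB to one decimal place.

The untreated sources together contribute 10^(93/10) = 1.995e+09, i.e. 93.00 dB.
To meet 97 dB overall, the treated woodworking router may contribute at most 10^(97/10) − 1.995e+09 = 3.017e+09, i.e. 94.80 dB.
So the woodworking router must be reduced from 97 to 94.80 dB: IL = 2.20 dB.

2.2 dB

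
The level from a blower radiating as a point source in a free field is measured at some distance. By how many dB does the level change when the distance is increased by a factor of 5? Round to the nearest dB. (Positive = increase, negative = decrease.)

-14 dB

Point-source spreading: ΔL = −20·log₁₀(r₂/r₁).
ΔL = −20·log₁₀(5) = -13.98 dB.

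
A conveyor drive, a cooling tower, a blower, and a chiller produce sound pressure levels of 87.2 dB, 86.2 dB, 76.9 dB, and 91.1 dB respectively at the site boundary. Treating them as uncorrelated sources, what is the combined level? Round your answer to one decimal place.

93.6 dB

For uncorrelated sources the intensities add, so convert each level to linear form, sum, and take 10·log₁₀ of the total.
Σ 10^(L/10) = 10^(87.2/10) + 10^(86.2/10) + 10^(76.9/10) + 10^(91.1/10) = 2.279e+09.
L_total = 10·log₁₀(2.279e+09) = 93.58 dB.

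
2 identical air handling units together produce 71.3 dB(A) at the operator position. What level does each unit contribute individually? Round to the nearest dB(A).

68 dB(A)

For N identical incoherent sources L_total = L₁ + 10·log₁₀ N, so L₁ = 71.3 − 10·log₁₀(2) = 71.3 − 3.010.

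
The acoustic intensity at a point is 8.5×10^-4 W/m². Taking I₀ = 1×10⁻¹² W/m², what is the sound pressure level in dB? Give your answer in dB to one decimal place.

Dividing by I₀ shifts the exponent by 12: I/I₀ = 8.5×10^8.
L = 10·(0.9294 + 8) = 89.29 dB.

89.3 dB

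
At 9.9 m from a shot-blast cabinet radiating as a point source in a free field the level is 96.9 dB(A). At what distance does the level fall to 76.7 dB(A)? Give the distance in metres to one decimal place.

The 20.2 dB drop corresponds to a distance ratio of 10^(20.2/20) for a point source.
r₂ = 9.9·10^((96.9−76.7)/20) = 9.9·10^(20.2/20) = 101.31 m.

101.3 m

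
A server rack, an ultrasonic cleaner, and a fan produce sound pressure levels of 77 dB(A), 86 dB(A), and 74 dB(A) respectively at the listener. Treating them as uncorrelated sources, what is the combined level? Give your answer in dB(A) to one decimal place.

86.8 dB(A)

Incoherent sources combine by intensity addition: L_total = 10·log₁₀(Σ 10^(L_i/10)).
Σ 10^(L/10) = 10^(77/10) + 10^(86/10) + 10^(74/10) = 4.733e+08.
L_total = 10·log₁₀(4.733e+08) = 86.75 dB(A).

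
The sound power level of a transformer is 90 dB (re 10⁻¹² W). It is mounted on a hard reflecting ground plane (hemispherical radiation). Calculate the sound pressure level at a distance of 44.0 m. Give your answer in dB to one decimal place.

L_p = L_w − 10·log₁₀(2π·r²) with r = 44.0 m.
2π·r² = 1.216e+04 m², 10·log₁₀ of that is 40.851 dB.
L_p = 90 − 40.851 = 49.15 dB.

49.1 dB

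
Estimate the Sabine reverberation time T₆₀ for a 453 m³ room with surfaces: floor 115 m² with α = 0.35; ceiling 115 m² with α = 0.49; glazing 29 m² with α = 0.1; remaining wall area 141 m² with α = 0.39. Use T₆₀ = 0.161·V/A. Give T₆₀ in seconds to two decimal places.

Summing Sᵢαᵢ: 115·0.35 + 115·0.49 + 29·0.1 + 141·0.39 = 154.49 m².
T₆₀ = 0.161·V/A = 0.161·453/154.49 = 0.472 s.

0.47 s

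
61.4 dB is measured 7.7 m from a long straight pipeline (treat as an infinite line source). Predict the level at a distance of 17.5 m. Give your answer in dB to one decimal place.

Cylindrical spreading from a line source gives a 10·log₁₀(r₂/r₁) drop.
L₂ = 61.4 − 10·log₁₀(17.5/7.7) = 61.4 − 3.565 = 57.83 dB.

57.8 dB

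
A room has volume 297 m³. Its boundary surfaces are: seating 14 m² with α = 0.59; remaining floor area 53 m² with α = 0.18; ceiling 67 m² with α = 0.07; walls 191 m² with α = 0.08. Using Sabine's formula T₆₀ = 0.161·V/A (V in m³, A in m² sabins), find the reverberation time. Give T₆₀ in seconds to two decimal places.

Summing Sᵢαᵢ: 14·0.59 + 53·0.18 + 67·0.07 + 191·0.08 = 37.77 m².
T₆₀ = 0.161 × 297 / 37.77 = 1.266 s.

1.27 s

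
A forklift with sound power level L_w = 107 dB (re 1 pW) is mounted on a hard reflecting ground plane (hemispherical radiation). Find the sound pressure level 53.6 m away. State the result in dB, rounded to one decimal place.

The power spreads over a hemisphere of area 2π·r², so L_p = L_w − 10·log₁₀(2π·r²).
2π·r² = 1.805e+04 m², 10·log₁₀ of that is 42.565 dB.
L_p = 107 − 42.565 = 64.43 dB.

64.4 dB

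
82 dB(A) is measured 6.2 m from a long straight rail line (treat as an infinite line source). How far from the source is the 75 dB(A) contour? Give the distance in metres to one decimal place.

31.1 m

For a line source L₁ − L₂ = 10·log₁₀(r₂/r₁), so r₂ = r₁·10^((L₁−L₂)/10).
r₂ = 6.2·10^((82−75)/10) = 6.2·10^(7.0/10) = 31.07 m.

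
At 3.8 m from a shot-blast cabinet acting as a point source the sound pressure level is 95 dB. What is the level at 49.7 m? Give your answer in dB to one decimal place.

72.7 dB

Point-source attenuation: ΔL = 20·log₁₀(r₂/r₁) = 20·log₁₀(49.7/3.8) = 22.331 dB.
L₂ = 95 − 20·log₁₀(49.7/3.8) = 95 − 22.331 = 72.67 dB.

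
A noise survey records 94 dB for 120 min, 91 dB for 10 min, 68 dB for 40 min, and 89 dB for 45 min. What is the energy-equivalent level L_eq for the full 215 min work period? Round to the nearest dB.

Weight each interval's intensity by its duration and average over T = 215 min:
Σ tᵢ·10^(Lᵢ/10) = 120·10^(94/10) + 10·10^(91/10) + 40·10^(68/10) + 45·10^(89/10) = 3.500e+11.
L_eq = 10·log₁₀(3.500e+11/215) = 92.12 dB.

92 dB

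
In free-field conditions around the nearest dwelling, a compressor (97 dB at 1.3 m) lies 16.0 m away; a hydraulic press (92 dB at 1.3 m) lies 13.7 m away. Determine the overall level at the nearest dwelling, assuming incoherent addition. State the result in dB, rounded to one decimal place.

76.8 dB

Apply inverse-square spreading to bring every level to the receiver, then sum 10^(L/10).
compressor: 97 − 20·log₁₀(16.0/1.3) = 97 − 21.80 = 75.20 dB.
hydraulic press: 92 − 20·log₁₀(13.7/1.3) = 92 − 20.46 = 71.54 dB.
Σ 10^(L/10) = 4.736e+07 → L_total = 10·log₁₀(4.736e+07) = 76.75 dB.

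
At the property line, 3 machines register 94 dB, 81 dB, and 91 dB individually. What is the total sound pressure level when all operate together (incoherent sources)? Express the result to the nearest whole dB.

96 dB

Incoherent sources combine by intensity addition: L_total = 10·log₁₀(Σ 10^(L_i/10)).
Σ 10^(L/10) = 10^(94/10) + 10^(81/10) + 10^(91/10) = 3.897e+09.
L_total = 10·log₁₀(3.897e+09) = 95.91 dB.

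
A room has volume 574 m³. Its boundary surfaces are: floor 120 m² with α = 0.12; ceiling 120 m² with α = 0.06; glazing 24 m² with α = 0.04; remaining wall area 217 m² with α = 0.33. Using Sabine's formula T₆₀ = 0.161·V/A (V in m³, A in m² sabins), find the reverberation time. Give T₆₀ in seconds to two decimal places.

0.98 s

A = Σ Sᵢαᵢ = 120·0.12 + 120·0.06 + 24·0.04 + 217·0.33 = 94.17 m².
T₆₀ = 0.161·V/A = 0.161·574/94.17 = 0.981 s.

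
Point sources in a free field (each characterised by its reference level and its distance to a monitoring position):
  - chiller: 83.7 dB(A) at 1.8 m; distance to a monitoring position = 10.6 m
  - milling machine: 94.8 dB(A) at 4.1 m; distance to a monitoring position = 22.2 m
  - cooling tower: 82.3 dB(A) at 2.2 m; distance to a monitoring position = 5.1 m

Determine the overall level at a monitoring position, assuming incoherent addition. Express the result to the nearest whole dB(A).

82 dB(A)

First find each source's level at the receiver (point-source: −20·log₁₀(r/r_ref)), then combine on an intensity basis.
chiller: 83.7 − 20·log₁₀(10.6/1.8) = 83.7 − 15.40 = 68.30 dB(A).
milling machine: 94.8 − 20·log₁₀(22.2/4.1) = 94.8 − 14.67 = 80.13 dB(A).
cooling tower: 82.3 − 20·log₁₀(5.1/2.2) = 82.3 − 7.30 = 75.00 dB(A).
Σ 10^(L/10) = 1.414e+08 → L_total = 10·log₁₀(1.414e+08) = 81.50 dB(A).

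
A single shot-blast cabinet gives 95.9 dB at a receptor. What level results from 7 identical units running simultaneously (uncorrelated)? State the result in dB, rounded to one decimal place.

104.4 dB

With 7 equal, uncorrelated contributions the intensity is 7× that of one unit, giving a rise of 10·log₁₀ 7.
L_total = 95.9 + 10·log₁₀(7) = 95.9 + 8.451 = 104.35 dB.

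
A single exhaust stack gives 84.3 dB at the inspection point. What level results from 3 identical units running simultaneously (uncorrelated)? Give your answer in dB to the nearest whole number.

L_total = L₁ + 10·log₁₀ N for N identical incoherent sources.
L_total = 84.3 + 10·log₁₀(3) = 84.3 + 4.771 = 89.07 dB.

89 dB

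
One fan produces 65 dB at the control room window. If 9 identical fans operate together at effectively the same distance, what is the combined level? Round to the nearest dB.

N identical incoherent sources raise the level by 10·log₁₀ N.
L_total = 65 + 10·log₁₀(9) = 65 + 9.542 = 74.54 dB.

75 dB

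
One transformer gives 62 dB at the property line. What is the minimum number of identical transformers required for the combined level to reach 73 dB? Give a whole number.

The shortfall is 73 − 62 = 11.0 dB, and N units add 10·log₁₀ N, so need 10·log₁₀ N ≥ 11.0.
N ≥ 10^(11.0/10) = 12.589, so N = 13.

13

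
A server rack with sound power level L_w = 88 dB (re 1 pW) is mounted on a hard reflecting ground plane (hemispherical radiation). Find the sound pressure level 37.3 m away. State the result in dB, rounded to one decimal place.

Free-field hemispherical radiation: L_p = L_w − 10·log₁₀(2π·r²), r = 37.3 m.
2π·r² = 8742 m², 10·log₁₀ of that is 39.416 dB.
L_p = 88 − 39.416 = 48.58 dB.

48.6 dB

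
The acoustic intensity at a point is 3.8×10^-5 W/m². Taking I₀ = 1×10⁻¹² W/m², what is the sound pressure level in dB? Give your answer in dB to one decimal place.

Dividing by I₀ shifts the exponent by 12: I/I₀ = 3.8×10^7.
L = 10·(0.5798 + 7) = 75.80 dB.

75.8 dB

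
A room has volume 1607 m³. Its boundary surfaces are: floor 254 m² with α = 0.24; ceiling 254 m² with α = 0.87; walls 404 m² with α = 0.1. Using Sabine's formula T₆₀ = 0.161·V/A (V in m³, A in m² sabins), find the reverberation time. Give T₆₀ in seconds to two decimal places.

Total absorption A = 254·0.24 + 254·0.87 + 404·0.1 = 322.34 m² sabins.
T₆₀ = 0.161 × 1607 / 322.34 = 0.803 s.

0.80 s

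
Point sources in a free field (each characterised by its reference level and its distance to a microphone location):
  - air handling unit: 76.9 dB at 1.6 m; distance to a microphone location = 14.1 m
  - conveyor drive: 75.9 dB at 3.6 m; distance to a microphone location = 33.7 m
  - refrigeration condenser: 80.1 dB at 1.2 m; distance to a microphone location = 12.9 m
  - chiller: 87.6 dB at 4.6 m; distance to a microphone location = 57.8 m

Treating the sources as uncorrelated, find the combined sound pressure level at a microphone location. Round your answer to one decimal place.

67.5 dB

Apply inverse-square spreading to bring every level to the receiver, then sum 10^(L/10).
air handling unit: 76.9 − 20·log₁₀(14.1/1.6) = 76.9 − 18.90 = 58.00 dB.
conveyor drive: 75.9 − 20·log₁₀(33.7/3.6) = 75.9 − 19.43 = 56.47 dB.
refrigeration condenser: 80.1 − 20·log₁₀(12.9/1.2) = 80.1 − 20.63 = 59.47 dB.
chiller: 87.6 − 20·log₁₀(57.8/4.6) = 87.6 − 21.98 = 65.62 dB.
Σ 10^(L/10) = 5.605e+06 → L_total = 10·log₁₀(5.605e+06) = 67.49 dB.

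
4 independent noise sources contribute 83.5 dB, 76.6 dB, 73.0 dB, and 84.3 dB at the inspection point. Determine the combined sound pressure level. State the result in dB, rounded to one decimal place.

Incoherent sources combine by intensity addition: L_total = 10·log₁₀(Σ 10^(L_i/10)).
Σ 10^(L/10) = 10^(83.5/10) + 10^(76.6/10) + 10^(73.0/10) + 10^(84.3/10) = 5.587e+08.
L_total = 10·log₁₀(5.587e+08) = 87.47 dB.

87.5 dB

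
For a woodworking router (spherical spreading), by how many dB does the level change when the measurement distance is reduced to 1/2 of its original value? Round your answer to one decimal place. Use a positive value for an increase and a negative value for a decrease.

Point-source spreading: ΔL = −20·log₁₀(r₂/r₁).
ΔL = −20·log₁₀(0.5) = +6.02 dB.

+6.0 dB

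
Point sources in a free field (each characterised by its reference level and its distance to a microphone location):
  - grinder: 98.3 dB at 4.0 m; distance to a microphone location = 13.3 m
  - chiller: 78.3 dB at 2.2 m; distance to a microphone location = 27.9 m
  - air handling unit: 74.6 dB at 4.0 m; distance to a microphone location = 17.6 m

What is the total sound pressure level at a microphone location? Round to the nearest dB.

Propagate each source to the receiver with L = L_ref − 20·log₁₀(r/r_ref), then add intensities.
grinder: 98.3 − 20·log₁₀(13.3/4.0) = 98.3 − 10.44 = 87.86 dB.
chiller: 78.3 − 20·log₁₀(27.9/2.2) = 78.3 − 22.06 = 56.24 dB.
air handling unit: 74.6 − 20·log₁₀(17.6/4.0) = 74.6 − 12.87 = 61.73 dB.
Σ 10^(L/10) = 6.134e+08 → L_total = 10·log₁₀(6.134e+08) = 87.88 dB.

88 dB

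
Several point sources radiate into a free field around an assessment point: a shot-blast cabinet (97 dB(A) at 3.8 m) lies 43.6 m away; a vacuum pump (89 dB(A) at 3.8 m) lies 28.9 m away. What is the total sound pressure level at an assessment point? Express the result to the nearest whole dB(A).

77 dB(A)

First find each source's level at the receiver (point-source: −20·log₁₀(r/r_ref)), then combine on an intensity basis.
shot-blast cabinet: 97 − 20·log₁₀(43.6/3.8) = 97 − 21.19 = 75.81 dB(A).
vacuum pump: 89 − 20·log₁₀(28.9/3.8) = 89 − 17.62 = 71.38 dB(A).
Σ 10^(L/10) = 5.180e+07 → L_total = 10·log₁₀(5.180e+07) = 77.14 dB(A).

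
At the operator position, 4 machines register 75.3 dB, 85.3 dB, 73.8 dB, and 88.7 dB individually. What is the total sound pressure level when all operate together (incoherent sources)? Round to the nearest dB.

For uncorrelated sources the intensities add, so convert each level to linear form, sum, and take 10·log₁₀ of the total.
Σ 10^(L/10) = 10^(75.3/10) + 10^(85.3/10) + 10^(73.8/10) + 10^(88.7/10) = 1.138e+09.
L_total = 10·log₁₀(1.138e+09) = 90.56 dB.

91 dB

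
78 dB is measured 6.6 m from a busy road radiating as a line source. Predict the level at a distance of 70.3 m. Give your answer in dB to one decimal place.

67.7 dB

Line-source attenuation: ΔL = 10·log₁₀(r₂/r₁) = 10·log₁₀(70.3/6.6) = 10.274 dB.
L₂ = 78 − 10·log₁₀(70.3/6.6) = 78 − 10.274 = 67.73 dB.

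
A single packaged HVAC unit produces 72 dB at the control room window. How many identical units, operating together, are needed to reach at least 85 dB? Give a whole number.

N identical sources give L₁ + 10·log₁₀ N, so require 10·log₁₀ N ≥ 85 − 72 = 13.0 dB.
N ≥ 10^(13.0/10) = 19.953, so N = 20.

20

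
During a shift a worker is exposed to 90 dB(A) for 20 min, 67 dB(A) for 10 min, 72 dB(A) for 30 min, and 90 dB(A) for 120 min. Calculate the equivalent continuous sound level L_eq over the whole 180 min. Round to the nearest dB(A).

Weight each interval's intensity by its duration and average over T = 180 min:
Σ tᵢ·10^(Lᵢ/10) = 20·10^(90/10) + 10·10^(67/10) + 30·10^(72/10) + 120·10^(90/10) = 1.405e+11.
L_eq = 10·log₁₀(1.405e+11/180) = 88.92 dB(A).

89 dB(A)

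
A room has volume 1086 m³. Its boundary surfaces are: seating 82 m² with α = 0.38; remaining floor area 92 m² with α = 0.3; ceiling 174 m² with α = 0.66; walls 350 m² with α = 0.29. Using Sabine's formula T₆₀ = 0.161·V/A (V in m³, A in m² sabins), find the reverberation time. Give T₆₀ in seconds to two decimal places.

Summing Sᵢαᵢ: 82·0.38 + 92·0.3 + 174·0.66 + 350·0.29 = 275.10 m².
T₆₀ = 0.161 × 1086 / 275.10 = 0.636 s.

0.64 s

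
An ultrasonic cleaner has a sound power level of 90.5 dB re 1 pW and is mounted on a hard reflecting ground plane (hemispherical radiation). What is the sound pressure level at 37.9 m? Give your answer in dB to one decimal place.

50.9 dB

Free-field hemispherical radiation: L_p = L_w − 10·log₁₀(2π·r²), r = 37.9 m.
2π·r² = 9025 m², 10·log₁₀ of that is 39.555 dB.
L_p = 90.5 − 39.555 = 50.95 dB.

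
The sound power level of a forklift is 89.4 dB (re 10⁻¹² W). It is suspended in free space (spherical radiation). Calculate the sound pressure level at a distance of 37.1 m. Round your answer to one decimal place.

The power spreads over a sphere of area 4π·r², so L_p = L_w − 10·log₁₀(4π·r²).
4π·r² = 1.73e+04 m², 10·log₁₀ of that is 42.380 dB.
L_p = 89.4 − 42.380 = 47.02 dB.

47.0 dB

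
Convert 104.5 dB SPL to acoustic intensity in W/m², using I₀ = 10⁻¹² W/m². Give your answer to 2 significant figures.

I = I₀·10^(L/10) = 10⁻¹² × 10^(104.5/10) = 10^(-1.550).

0.028 W/m²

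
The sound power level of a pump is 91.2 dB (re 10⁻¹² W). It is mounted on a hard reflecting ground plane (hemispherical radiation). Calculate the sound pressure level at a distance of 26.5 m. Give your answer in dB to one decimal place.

The power spreads over a hemisphere of area 2π·r², so L_p = L_w − 10·log₁₀(2π·r²).
2π·r² = 4412 m², 10·log₁₀ of that is 36.447 dB.
L_p = 91.2 − 36.447 = 54.75 dB.

54.8 dB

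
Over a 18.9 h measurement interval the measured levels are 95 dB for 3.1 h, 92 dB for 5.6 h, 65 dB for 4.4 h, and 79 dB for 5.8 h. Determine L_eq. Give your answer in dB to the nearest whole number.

The energy average is taken in the linear domain: L_eq = 10·log₁₀[(Σ tᵢ·10^(Lᵢ/10))/T], T = 18.9 h.
Σ tᵢ·10^(Lᵢ/10) = 3.1·10^(95/10) + 5.6·10^(92/10) + 4.4·10^(65/10) + 5.8·10^(79/10) = 1.915e+10.
L_eq = 10·log₁₀(1.915e+10/18.9) = 90.06 dB.

90 dB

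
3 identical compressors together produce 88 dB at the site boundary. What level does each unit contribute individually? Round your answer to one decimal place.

3 equal contributions raise the level by 10·log₁₀ 3 = 4.771 dB, so each unit alone gives 88 − 4.771.

83.2 dB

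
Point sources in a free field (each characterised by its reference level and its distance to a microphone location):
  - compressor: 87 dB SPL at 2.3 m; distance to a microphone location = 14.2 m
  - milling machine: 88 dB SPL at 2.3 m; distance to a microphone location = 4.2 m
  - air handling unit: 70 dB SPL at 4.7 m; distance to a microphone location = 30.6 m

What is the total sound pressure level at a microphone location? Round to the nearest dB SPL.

83 dB SPL

First find each source's level at the receiver (point-source: −20·log₁₀(r/r_ref)), then combine on an intensity basis.
compressor: 87 − 20·log₁₀(14.2/2.3) = 87 − 15.81 = 71.19 dB SPL.
milling machine: 88 − 20·log₁₀(4.2/2.3) = 88 − 5.23 = 82.77 dB SPL.
air handling unit: 70 − 20·log₁₀(30.6/4.7) = 70 − 16.27 = 53.73 dB SPL.
Σ 10^(L/10) = 2.026e+08 → L_total = 10·log₁₀(2.026e+08) = 83.07 dB SPL.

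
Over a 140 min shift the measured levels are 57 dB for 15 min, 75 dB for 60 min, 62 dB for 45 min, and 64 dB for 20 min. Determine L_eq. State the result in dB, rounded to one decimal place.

Weight each interval's intensity by its duration and average over T = 140 min:
Σ tᵢ·10^(Lᵢ/10) = 15·10^(57/10) + 60·10^(75/10) + 45·10^(62/10) + 20·10^(64/10) = 2.026e+09.
L_eq = 10·log₁₀(2.026e+09/140) = 71.61 dB.

71.6 dB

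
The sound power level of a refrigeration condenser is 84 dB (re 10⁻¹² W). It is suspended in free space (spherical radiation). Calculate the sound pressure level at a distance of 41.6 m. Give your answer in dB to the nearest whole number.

41 dB

L_p = L_w − 10·log₁₀(4π·r²) with r = 41.6 m.
4π·r² = 2.175e+04 m², 10·log₁₀ of that is 43.374 dB.
L_p = 84 − 43.374 = 40.63 dB.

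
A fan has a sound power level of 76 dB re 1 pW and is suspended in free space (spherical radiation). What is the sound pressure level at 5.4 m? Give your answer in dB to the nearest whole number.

50 dB

L_p = L_w − 10·log₁₀(4π·r²) with r = 5.4 m.
4π·r² = 366.4 m², 10·log₁₀ of that is 25.640 dB.
L_p = 76 − 25.640 = 50.36 dB.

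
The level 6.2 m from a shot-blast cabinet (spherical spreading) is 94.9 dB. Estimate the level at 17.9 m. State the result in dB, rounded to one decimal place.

Spherical spreading from a point source gives a 20·log₁₀(r₂/r₁) drop.
L₂ = 94.9 − 20·log₁₀(17.9/6.2) = 94.9 − 9.209 = 85.69 dB.

85.7 dB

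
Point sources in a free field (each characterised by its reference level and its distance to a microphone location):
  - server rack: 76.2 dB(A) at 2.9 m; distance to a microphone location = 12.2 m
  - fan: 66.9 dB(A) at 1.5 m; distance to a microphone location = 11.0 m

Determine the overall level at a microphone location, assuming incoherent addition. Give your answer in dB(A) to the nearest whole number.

64 dB(A)

Propagate each source to the receiver with L = L_ref − 20·log₁₀(r/r_ref), then add intensities.
server rack: 76.2 − 20·log₁₀(12.2/2.9) = 76.2 − 12.48 = 63.72 dB(A).
fan: 66.9 − 20·log₁₀(11.0/1.5) = 66.9 − 17.31 = 49.59 dB(A).
Σ 10^(L/10) = 2.447e+06 → L_total = 10·log₁₀(2.447e+06) = 63.89 dB(A).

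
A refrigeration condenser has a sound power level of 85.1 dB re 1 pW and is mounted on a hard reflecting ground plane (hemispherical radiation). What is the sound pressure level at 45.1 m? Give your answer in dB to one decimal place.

44.0 dB

L_p = L_w − 10·log₁₀(2π·r²) with r = 45.1 m.
2π·r² = 1.278e+04 m², 10·log₁₀ of that is 41.065 dB.
L_p = 85.1 − 41.065 = 44.03 dB.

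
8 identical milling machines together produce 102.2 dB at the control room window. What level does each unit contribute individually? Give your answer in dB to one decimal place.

For N identical incoherent sources L_total = L₁ + 10·log₁₀ N, so L₁ = 102.2 − 10·log₁₀(8) = 102.2 − 9.031.

93.2 dB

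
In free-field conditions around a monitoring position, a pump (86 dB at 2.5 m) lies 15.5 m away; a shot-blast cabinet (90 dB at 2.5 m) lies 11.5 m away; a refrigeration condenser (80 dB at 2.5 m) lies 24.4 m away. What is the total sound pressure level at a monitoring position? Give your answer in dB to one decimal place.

77.7 dB

First find each source's level at the receiver (point-source: −20·log₁₀(r/r_ref)), then combine on an intensity basis.
pump: 86 − 20·log₁₀(15.5/2.5) = 86 − 15.85 = 70.15 dB.
shot-blast cabinet: 90 − 20·log₁₀(11.5/2.5) = 90 − 13.26 = 76.74 dB.
refrigeration condenser: 80 − 20·log₁₀(24.4/2.5) = 80 − 19.79 = 60.21 dB.
Σ 10^(L/10) = 5.867e+07 → L_total = 10·log₁₀(5.867e+07) = 77.68 dB.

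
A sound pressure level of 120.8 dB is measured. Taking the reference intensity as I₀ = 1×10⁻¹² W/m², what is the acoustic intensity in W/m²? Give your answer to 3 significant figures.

1.20 W/m²

L = 10·log₁₀(I/I₀) ⇒ I = I₀·10^(L/10) = 10⁻¹² × 10^12.08.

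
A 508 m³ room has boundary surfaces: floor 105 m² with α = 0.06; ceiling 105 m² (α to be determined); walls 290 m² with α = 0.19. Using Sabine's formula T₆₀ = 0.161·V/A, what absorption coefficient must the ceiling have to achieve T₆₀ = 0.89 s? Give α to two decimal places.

From T₆₀ = 0.161·V/A, the target T₆₀ = 0.89 s needs A = 0.161·508/0.89 = 91.90 m².
Absorption from the other surfaces = 105·0.06 + 290·0.19 = 61.40 m², so the ceiling must supply 30.50 m² over 105 m².
α = 30.50/105 = 0.290.

0.29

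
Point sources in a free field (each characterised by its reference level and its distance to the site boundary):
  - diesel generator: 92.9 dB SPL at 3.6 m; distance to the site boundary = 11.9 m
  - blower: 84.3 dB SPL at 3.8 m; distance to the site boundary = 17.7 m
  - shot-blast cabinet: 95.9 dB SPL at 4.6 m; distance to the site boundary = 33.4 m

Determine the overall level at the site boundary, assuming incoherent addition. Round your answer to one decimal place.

First find each source's level at the receiver (point-source: −20·log₁₀(r/r_ref)), then combine on an intensity basis.
diesel generator: 92.9 − 20·log₁₀(11.9/3.6) = 92.9 − 10.38 = 82.52 dB SPL.
blower: 84.3 − 20·log₁₀(17.7/3.8) = 84.3 − 13.36 = 70.94 dB SPL.
shot-blast cabinet: 95.9 − 20·log₁₀(33.4/4.6) = 95.9 − 17.22 = 78.68 dB SPL.
Σ 10^(L/10) = 2.646e+08 → L_total = 10·log₁₀(2.646e+08) = 84.23 dB SPL.

84.2 dB SPL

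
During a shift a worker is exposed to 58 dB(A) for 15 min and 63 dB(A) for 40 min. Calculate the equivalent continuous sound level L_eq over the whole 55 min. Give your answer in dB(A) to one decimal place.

62.1 dB(A)

L_eq = 10·log₁₀[(1/T)·Σ tᵢ·10^(Lᵢ/10)] with T = 55 min.
Σ tᵢ·10^(Lᵢ/10) = 15·10^(58/10) + 40·10^(63/10) = 8.927e+07.
L_eq = 10·log₁₀(8.927e+07/55) = 62.10 dB(A).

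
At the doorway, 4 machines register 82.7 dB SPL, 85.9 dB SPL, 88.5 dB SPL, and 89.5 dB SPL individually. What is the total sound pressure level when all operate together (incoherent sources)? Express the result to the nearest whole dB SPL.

93 dB SPL

For uncorrelated sources the intensities add, so convert each level to linear form, sum, and take 10·log₁₀ of the total.
Σ 10^(L/10) = 10^(82.7/10) + 10^(85.9/10) + 10^(88.5/10) + 10^(89.5/10) = 2.174e+09.
L_total = 10·log₁₀(2.174e+09) = 93.37 dB SPL.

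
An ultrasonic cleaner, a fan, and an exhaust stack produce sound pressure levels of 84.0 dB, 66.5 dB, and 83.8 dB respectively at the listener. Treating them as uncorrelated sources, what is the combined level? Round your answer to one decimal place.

87.0 dB

Incoherent sources combine by intensity addition: L_total = 10·log₁₀(Σ 10^(L_i/10)).
Σ 10^(L/10) = 10^(84.0/10) + 10^(66.5/10) + 10^(83.8/10) = 4.955e+08.
L_total = 10·log₁₀(4.955e+08) = 86.95 dB.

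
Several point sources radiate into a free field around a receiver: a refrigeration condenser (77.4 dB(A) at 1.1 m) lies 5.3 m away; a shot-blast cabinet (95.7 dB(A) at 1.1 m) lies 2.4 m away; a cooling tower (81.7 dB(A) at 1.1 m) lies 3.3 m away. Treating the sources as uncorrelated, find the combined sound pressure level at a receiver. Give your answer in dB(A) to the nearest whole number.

89 dB(A)

Propagate each source to the receiver with L = L_ref − 20·log₁₀(r/r_ref), then add intensities.
refrigeration condenser: 77.4 − 20·log₁₀(5.3/1.1) = 77.4 − 13.66 = 63.74 dB(A).
shot-blast cabinet: 95.7 − 20·log₁₀(2.4/1.1) = 95.7 − 6.78 = 88.92 dB(A).
cooling tower: 81.7 − 20·log₁₀(3.3/1.1) = 81.7 − 9.54 = 72.16 dB(A).
Σ 10^(L/10) = 7.993e+08 → L_total = 10·log₁₀(7.993e+08) = 89.03 dB(A).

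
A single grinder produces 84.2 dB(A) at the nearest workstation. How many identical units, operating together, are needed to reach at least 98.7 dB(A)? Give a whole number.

The shortfall is 98.7 − 84.2 = 14.5 dB, and N units add 10·log₁₀ N, so need 10·log₁₀ N ≥ 14.5.
N ≥ 10^(14.5/10) = 28.184, so N = 29.

29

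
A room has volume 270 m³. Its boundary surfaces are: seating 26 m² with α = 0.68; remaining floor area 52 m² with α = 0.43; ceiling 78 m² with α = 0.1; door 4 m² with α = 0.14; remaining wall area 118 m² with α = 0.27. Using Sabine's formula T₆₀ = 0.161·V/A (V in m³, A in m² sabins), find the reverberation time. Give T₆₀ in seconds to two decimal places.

0.54 s

Summing Sᵢαᵢ: 26·0.68 + 52·0.43 + 78·0.1 + 4·0.14 + 118·0.27 = 80.26 m².
T₆₀ = 0.161 × 270 / 80.26 = 0.542 s.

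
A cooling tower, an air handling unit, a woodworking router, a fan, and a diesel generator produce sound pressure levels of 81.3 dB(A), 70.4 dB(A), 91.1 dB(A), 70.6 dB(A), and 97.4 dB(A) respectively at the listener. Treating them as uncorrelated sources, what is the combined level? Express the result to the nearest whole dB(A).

Incoherent sources combine by intensity addition: L_total = 10·log₁₀(Σ 10^(L_i/10)).
Σ 10^(L/10) = 10^(81.3/10) + 10^(70.4/10) + 10^(91.1/10) + 10^(70.6/10) + 10^(97.4/10) = 6.941e+09.
L_total = 10·log₁₀(6.941e+09) = 98.41 dB(A).

98 dB(A)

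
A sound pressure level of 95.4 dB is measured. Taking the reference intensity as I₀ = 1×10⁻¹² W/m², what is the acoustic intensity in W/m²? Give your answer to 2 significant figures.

0.0035 W/m²

I/I₀ = 10^(95.4/10) = 3.467e+09, so I = 3.467e+09 × 10⁻¹² W/m².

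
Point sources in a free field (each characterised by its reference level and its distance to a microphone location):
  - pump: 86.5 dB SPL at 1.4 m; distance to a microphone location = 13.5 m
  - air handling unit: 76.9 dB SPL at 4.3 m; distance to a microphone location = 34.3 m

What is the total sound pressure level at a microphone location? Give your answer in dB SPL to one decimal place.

67.5 dB SPL

Apply inverse-square spreading to bring every level to the receiver, then sum 10^(L/10).
pump: 86.5 − 20·log₁₀(13.5/1.4) = 86.5 − 19.68 = 66.82 dB SPL.
air handling unit: 76.9 − 20·log₁₀(34.3/4.3) = 76.9 − 18.04 = 58.86 dB SPL.
Σ 10^(L/10) = 5.574e+06 → L_total = 10·log₁₀(5.574e+06) = 67.46 dB SPL.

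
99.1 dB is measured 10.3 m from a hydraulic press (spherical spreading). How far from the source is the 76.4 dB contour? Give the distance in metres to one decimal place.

140.6 m

Point-source spreading drops the level by 20·log₁₀(r₂/r₁); inverting, r₂/r₁ = 10^(ΔL/20).
r₂ = 10.3·10^((99.1−76.4)/20) = 10.3·10^(22.7/20) = 140.55 m.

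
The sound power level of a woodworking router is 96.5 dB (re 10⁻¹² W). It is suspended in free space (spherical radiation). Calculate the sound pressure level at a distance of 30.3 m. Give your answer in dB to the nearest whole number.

56 dB

The power spreads over a sphere of area 4π·r², so L_p = L_w − 10·log₁₀(4π·r²).
4π·r² = 1.154e+04 m², 10·log₁₀ of that is 40.621 dB.
L_p = 96.5 − 40.621 = 55.88 dB.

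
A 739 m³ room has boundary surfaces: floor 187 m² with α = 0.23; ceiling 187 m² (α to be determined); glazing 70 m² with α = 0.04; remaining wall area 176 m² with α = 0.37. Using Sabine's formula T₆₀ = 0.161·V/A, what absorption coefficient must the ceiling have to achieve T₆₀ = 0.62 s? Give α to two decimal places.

0.43

Required total absorption A = 0.161·739/0.62 = 191.90 m².
Absorption from the other surfaces = 187·0.23 + 70·0.04 + 176·0.37 = 110.93 m², so the ceiling must supply 80.97 m² over 187 m².
α = 80.97/187 = 0.433.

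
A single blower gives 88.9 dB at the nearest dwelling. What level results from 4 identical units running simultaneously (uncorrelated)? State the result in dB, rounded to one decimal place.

N identical incoherent sources raise the level by 10·log₁₀ N.
L_total = 88.9 + 10·log₁₀(4) = 88.9 + 6.021 = 94.92 dB.

94.9 dB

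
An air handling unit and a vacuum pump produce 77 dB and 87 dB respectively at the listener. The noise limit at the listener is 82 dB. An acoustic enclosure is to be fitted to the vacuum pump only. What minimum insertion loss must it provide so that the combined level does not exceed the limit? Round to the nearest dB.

The untreated sources together contribute 10^(77/10) = 5.012e+07, i.e. 77.00 dB.
To meet 82 dB overall, the treated vacuum pump may contribute at most 10^(82/10) − 5.012e+07 = 1.084e+08, i.e. 80.35 dB.
Required insertion loss = 87 − 80.35 = 6.65 dB.

7 dB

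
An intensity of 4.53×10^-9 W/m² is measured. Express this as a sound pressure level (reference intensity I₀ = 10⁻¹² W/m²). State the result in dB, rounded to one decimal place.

L = 10·log₁₀(I/I₀) = 10·log₁₀(4.53×10^-9/10⁻¹²) = 10·log₁₀(4.53×10^3).
L = 10·(0.6561 + 3) = 36.56 dB.

36.6 dB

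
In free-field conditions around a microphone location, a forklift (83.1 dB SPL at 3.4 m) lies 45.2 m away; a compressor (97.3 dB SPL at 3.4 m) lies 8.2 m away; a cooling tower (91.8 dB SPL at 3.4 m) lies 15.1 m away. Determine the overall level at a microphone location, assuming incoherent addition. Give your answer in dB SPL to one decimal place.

First find each source's level at the receiver (point-source: −20·log₁₀(r/r_ref)), then combine on an intensity basis.
forklift: 83.1 − 20·log₁₀(45.2/3.4) = 83.1 − 22.47 = 60.63 dB SPL.
compressor: 97.3 − 20·log₁₀(8.2/3.4) = 97.3 − 7.65 = 89.65 dB SPL.
cooling tower: 91.8 − 20·log₁₀(15.1/3.4) = 91.8 − 12.95 = 78.85 dB SPL.
Σ 10^(L/10) = 1.001e+09 → L_total = 10·log₁₀(1.001e+09) = 90.01 dB SPL.

90.0 dB SPL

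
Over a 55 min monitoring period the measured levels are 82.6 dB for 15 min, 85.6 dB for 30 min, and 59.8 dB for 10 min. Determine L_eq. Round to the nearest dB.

84 dB

The energy average is taken in the linear domain: L_eq = 10·log₁₀[(Σ tᵢ·10^(Lᵢ/10))/T], T = 55 min.
Σ tᵢ·10^(Lᵢ/10) = 15·10^(82.6/10) + 30·10^(85.6/10) + 10·10^(59.8/10) = 1.363e+10.
L_eq = 10·log₁₀(1.363e+10/55) = 83.94 dB.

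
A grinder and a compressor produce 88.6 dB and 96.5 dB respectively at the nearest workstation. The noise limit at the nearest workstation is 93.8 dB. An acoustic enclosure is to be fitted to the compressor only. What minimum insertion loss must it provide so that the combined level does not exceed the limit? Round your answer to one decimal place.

The untreated sources together contribute 10^(88.6/10) = 7.244e+08, i.e. 88.60 dB.
To meet 93.8 dB overall, the treated compressor may contribute at most 10^(93.8/10) − 7.244e+08 = 1.674e+09, i.e. 92.24 dB.
So the compressor must be reduced from 96.5 to 92.24 dB: IL = 4.26 dB.

4.3 dB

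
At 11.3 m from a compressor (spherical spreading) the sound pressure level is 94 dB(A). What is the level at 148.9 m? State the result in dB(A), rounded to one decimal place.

Point-source attenuation: ΔL = 20·log₁₀(r₂/r₁) = 20·log₁₀(148.9/11.3) = 22.396 dB.
L₂ = 94 − 20·log₁₀(148.9/11.3) = 94 − 22.396 = 71.60 dB(A).

71.6 dB(A)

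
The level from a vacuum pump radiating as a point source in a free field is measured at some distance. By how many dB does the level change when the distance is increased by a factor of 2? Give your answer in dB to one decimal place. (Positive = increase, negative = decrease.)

Point-source spreading: ΔL = −20·log₁₀(r₂/r₁).
ΔL = −20·log₁₀(2) = -6.02 dB.

-6.0 dB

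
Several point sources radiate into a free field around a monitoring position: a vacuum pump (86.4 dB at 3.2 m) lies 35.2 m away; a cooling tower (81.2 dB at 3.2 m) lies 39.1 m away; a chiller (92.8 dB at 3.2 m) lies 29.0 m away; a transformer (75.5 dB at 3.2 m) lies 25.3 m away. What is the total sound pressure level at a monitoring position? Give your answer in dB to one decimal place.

74.5 dB

Propagate each source to the receiver with L = L_ref − 20·log₁₀(r/r_ref), then add intensities.
vacuum pump: 86.4 − 20·log₁₀(35.2/3.2) = 86.4 − 20.83 = 65.57 dB.
cooling tower: 81.2 − 20·log₁₀(39.1/3.2) = 81.2 − 21.74 = 59.46 dB.
chiller: 92.8 − 20·log₁₀(29.0/3.2) = 92.8 − 19.14 = 73.66 dB.
transformer: 75.5 − 20·log₁₀(25.3/3.2) = 75.5 − 17.96 = 57.54 dB.
Σ 10^(L/10) = 2.826e+07 → L_total = 10·log₁₀(2.826e+07) = 74.51 dB.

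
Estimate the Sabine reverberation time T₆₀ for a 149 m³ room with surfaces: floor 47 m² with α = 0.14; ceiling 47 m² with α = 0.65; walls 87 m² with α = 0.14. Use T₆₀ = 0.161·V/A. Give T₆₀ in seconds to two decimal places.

Total absorption A = 47·0.14 + 47·0.65 + 87·0.14 = 49.31 m² sabins.
T₆₀ = 0.161·V/A = 0.161·149/49.31 = 0.486 s.

0.49 s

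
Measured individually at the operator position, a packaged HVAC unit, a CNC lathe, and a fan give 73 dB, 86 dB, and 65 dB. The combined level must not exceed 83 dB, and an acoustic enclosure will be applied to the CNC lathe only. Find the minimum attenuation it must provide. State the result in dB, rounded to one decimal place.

3.5 dB

The untreated sources together contribute 10^(73/10) + 10^(65/10) = 2.311e+07, i.e. 73.64 dB.
To meet 83 dB overall, the treated CNC lathe may contribute at most 10^(83/10) − 2.311e+07 = 1.764e+08, i.e. 82.47 dB.
So the CNC lathe must be reduced from 86 to 82.47 dB: IL = 3.53 dB.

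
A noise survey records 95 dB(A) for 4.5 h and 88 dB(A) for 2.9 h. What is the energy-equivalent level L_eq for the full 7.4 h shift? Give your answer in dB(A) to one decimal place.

93.4 dB(A)

L_eq = 10·log₁₀[(1/T)·Σ tᵢ·10^(Lᵢ/10)] with T = 7.4 h.
Σ tᵢ·10^(Lᵢ/10) = 4.5·10^(95/10) + 2.9·10^(88/10) = 1.606e+10.
L_eq = 10·log₁₀(1.606e+10/7.4) = 93.37 dB(A).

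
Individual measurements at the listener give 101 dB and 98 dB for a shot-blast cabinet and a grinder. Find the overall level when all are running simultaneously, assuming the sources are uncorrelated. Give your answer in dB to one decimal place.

102.8 dB

Incoherent sources combine by intensity addition: L_total = 10·log₁₀(Σ 10^(L_i/10)).
Σ 10^(L/10) = 10^(101/10) + 10^(98/10) = 1.890e+10.
L_total = 10·log₁₀(1.890e+10) = 102.76 dB.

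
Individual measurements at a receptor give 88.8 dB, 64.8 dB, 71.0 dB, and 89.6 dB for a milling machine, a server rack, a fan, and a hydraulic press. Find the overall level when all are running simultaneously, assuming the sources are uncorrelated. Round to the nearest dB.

For uncorrelated sources the intensities add, so convert each level to linear form, sum, and take 10·log₁₀ of the total.
Σ 10^(L/10) = 10^(88.8/10) + 10^(64.8/10) + 10^(71.0/10) + 10^(89.6/10) = 1.686e+09.
L_total = 10·log₁₀(1.686e+09) = 92.27 dB.

92 dB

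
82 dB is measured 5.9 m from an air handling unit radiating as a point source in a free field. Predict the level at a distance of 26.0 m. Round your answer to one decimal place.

Spherical spreading from a point source gives a 20·log₁₀(r₂/r₁) drop.
L₂ = 82 − 20·log₁₀(26.0/5.9) = 82 − 12.882 = 69.12 dB.

69.1 dB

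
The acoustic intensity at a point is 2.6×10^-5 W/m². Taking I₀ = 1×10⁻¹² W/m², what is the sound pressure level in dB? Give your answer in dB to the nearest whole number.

I/I₀ = 2.6×10^-5/10⁻¹² = 2.6×10^7, and L = 10·log₁₀(I/I₀).
L = 10·(0.4150 + 7) = 74.15 dB.

74 dB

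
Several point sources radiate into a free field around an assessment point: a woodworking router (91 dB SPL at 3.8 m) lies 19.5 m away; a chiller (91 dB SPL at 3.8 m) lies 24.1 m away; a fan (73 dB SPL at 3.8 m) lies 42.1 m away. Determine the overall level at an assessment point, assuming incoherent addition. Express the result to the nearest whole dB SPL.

79 dB SPL

Propagate each source to the receiver with L = L_ref − 20·log₁₀(r/r_ref), then add intensities.
woodworking router: 91 − 20·log₁₀(19.5/3.8) = 91 − 14.21 = 76.79 dB SPL.
chiller: 91 − 20·log₁₀(24.1/3.8) = 91 − 16.04 = 74.96 dB SPL.
fan: 73 − 20·log₁₀(42.1/3.8) = 73 − 20.89 = 52.11 dB SPL.
Σ 10^(L/10) = 7.927e+07 → L_total = 10·log₁₀(7.927e+07) = 78.99 dB SPL.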